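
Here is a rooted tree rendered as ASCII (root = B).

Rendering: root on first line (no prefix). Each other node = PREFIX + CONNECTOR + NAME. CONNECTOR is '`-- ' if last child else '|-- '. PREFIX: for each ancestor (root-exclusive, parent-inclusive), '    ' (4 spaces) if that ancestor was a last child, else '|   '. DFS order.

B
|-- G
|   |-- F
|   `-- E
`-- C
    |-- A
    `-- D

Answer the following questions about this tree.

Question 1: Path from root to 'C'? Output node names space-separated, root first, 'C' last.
Walk down from root: B -> C

Answer: B C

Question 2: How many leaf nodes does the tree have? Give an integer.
Leaves (nodes with no children): A, D, E, F

Answer: 4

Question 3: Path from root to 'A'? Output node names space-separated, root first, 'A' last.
Walk down from root: B -> C -> A

Answer: B C A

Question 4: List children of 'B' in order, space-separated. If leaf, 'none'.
Answer: G C

Derivation:
Node B's children (from adjacency): G, C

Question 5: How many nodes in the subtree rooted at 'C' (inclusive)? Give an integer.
Subtree rooted at C contains: A, C, D
Count = 3

Answer: 3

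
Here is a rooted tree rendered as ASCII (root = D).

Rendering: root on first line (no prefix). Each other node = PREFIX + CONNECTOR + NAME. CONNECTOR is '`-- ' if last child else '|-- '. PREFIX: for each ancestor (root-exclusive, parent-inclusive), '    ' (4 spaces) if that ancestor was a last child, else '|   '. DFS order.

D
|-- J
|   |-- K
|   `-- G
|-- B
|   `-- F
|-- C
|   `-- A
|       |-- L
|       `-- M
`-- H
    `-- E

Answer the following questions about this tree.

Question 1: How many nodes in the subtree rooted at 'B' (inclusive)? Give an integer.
Answer: 2

Derivation:
Subtree rooted at B contains: B, F
Count = 2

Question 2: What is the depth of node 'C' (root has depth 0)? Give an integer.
Answer: 1

Derivation:
Path from root to C: D -> C
Depth = number of edges = 1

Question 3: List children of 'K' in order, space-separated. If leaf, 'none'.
Answer: none

Derivation:
Node K's children (from adjacency): (leaf)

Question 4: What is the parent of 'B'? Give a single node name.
Scan adjacency: B appears as child of D

Answer: D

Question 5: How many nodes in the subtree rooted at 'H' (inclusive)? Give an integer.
Answer: 2

Derivation:
Subtree rooted at H contains: E, H
Count = 2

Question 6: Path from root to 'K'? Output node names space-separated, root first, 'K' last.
Walk down from root: D -> J -> K

Answer: D J K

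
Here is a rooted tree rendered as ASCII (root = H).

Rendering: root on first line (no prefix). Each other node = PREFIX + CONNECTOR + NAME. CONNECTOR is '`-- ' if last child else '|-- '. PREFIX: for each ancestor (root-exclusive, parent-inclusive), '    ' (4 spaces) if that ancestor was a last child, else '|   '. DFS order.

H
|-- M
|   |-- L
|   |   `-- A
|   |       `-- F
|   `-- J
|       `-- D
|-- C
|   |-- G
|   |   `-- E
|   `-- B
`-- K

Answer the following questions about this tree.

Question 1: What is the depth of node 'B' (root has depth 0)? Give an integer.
Path from root to B: H -> C -> B
Depth = number of edges = 2

Answer: 2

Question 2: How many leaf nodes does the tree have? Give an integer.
Answer: 5

Derivation:
Leaves (nodes with no children): B, D, E, F, K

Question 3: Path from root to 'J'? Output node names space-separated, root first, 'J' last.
Walk down from root: H -> M -> J

Answer: H M J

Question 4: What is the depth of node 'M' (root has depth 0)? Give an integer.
Path from root to M: H -> M
Depth = number of edges = 1

Answer: 1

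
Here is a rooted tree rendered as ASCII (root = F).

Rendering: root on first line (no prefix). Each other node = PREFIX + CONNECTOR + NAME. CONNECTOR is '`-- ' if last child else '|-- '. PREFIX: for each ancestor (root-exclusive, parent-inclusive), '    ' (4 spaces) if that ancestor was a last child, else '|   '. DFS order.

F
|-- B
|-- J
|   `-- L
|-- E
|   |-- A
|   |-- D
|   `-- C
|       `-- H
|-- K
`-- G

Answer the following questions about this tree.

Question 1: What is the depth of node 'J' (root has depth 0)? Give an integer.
Path from root to J: F -> J
Depth = number of edges = 1

Answer: 1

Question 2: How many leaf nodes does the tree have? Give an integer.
Answer: 7

Derivation:
Leaves (nodes with no children): A, B, D, G, H, K, L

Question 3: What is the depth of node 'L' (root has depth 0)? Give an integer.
Path from root to L: F -> J -> L
Depth = number of edges = 2

Answer: 2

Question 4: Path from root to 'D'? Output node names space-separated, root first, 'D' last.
Walk down from root: F -> E -> D

Answer: F E D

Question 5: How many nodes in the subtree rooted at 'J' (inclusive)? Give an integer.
Subtree rooted at J contains: J, L
Count = 2

Answer: 2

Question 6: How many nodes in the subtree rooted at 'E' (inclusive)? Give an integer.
Answer: 5

Derivation:
Subtree rooted at E contains: A, C, D, E, H
Count = 5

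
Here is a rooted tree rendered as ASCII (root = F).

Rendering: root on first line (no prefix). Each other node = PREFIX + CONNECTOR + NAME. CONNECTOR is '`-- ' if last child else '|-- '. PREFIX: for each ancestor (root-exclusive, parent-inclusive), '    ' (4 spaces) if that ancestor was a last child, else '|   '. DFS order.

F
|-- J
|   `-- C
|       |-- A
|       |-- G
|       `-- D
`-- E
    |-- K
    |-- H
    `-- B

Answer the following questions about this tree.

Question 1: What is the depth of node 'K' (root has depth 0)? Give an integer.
Path from root to K: F -> E -> K
Depth = number of edges = 2

Answer: 2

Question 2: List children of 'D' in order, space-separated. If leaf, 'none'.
Node D's children (from adjacency): (leaf)

Answer: none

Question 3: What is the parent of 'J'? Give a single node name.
Scan adjacency: J appears as child of F

Answer: F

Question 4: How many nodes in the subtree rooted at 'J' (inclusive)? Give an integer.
Answer: 5

Derivation:
Subtree rooted at J contains: A, C, D, G, J
Count = 5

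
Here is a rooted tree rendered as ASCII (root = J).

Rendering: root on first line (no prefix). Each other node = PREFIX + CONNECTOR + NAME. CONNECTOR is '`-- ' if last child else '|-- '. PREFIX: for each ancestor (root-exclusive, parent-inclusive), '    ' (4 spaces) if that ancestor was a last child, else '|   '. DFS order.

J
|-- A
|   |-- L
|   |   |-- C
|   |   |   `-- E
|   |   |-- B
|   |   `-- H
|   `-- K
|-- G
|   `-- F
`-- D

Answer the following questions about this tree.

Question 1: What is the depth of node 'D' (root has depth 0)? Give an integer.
Answer: 1

Derivation:
Path from root to D: J -> D
Depth = number of edges = 1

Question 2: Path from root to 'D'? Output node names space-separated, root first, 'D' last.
Walk down from root: J -> D

Answer: J D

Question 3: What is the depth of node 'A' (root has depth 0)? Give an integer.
Path from root to A: J -> A
Depth = number of edges = 1

Answer: 1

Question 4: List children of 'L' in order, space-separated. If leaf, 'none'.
Node L's children (from adjacency): C, B, H

Answer: C B H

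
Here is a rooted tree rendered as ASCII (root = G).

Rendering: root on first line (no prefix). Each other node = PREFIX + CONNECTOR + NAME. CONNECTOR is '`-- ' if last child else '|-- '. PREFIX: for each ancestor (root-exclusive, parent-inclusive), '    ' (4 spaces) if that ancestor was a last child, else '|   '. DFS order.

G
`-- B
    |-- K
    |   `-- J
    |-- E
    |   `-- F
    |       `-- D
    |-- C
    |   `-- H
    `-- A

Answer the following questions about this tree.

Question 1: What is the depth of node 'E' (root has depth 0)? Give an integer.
Path from root to E: G -> B -> E
Depth = number of edges = 2

Answer: 2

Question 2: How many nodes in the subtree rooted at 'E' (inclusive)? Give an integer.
Answer: 3

Derivation:
Subtree rooted at E contains: D, E, F
Count = 3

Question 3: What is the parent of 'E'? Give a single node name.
Answer: B

Derivation:
Scan adjacency: E appears as child of B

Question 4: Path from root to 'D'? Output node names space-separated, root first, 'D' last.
Walk down from root: G -> B -> E -> F -> D

Answer: G B E F D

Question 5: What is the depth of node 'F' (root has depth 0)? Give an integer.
Path from root to F: G -> B -> E -> F
Depth = number of edges = 3

Answer: 3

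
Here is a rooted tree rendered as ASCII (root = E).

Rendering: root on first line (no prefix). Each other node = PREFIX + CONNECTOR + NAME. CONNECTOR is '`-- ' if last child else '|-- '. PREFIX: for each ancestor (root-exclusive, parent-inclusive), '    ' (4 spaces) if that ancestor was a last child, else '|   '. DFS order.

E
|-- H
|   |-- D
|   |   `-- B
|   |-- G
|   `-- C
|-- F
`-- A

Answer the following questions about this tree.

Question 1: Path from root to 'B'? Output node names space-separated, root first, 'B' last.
Walk down from root: E -> H -> D -> B

Answer: E H D B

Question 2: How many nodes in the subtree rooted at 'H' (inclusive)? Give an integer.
Answer: 5

Derivation:
Subtree rooted at H contains: B, C, D, G, H
Count = 5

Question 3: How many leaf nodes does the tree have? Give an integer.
Answer: 5

Derivation:
Leaves (nodes with no children): A, B, C, F, G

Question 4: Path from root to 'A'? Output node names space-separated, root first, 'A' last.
Answer: E A

Derivation:
Walk down from root: E -> A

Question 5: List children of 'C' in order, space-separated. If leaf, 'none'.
Answer: none

Derivation:
Node C's children (from adjacency): (leaf)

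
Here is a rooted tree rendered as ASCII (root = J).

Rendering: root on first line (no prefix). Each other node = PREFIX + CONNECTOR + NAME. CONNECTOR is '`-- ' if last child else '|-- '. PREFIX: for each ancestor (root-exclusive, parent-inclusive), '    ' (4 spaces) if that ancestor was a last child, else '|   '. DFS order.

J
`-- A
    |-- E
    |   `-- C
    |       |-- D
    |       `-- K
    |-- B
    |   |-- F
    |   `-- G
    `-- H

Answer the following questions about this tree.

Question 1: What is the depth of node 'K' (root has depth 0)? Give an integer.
Answer: 4

Derivation:
Path from root to K: J -> A -> E -> C -> K
Depth = number of edges = 4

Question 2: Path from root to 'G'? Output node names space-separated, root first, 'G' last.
Answer: J A B G

Derivation:
Walk down from root: J -> A -> B -> G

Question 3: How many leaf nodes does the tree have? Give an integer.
Answer: 5

Derivation:
Leaves (nodes with no children): D, F, G, H, K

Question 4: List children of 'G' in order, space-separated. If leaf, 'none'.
Answer: none

Derivation:
Node G's children (from adjacency): (leaf)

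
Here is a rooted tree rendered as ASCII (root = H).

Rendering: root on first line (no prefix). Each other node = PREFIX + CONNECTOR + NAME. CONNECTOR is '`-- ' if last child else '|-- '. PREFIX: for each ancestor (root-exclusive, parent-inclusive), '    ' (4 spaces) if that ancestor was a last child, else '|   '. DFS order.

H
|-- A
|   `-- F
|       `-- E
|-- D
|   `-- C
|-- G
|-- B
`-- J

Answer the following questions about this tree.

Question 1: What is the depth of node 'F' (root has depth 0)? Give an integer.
Answer: 2

Derivation:
Path from root to F: H -> A -> F
Depth = number of edges = 2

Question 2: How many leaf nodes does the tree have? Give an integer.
Answer: 5

Derivation:
Leaves (nodes with no children): B, C, E, G, J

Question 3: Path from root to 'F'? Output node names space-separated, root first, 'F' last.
Answer: H A F

Derivation:
Walk down from root: H -> A -> F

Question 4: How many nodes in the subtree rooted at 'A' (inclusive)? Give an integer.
Answer: 3

Derivation:
Subtree rooted at A contains: A, E, F
Count = 3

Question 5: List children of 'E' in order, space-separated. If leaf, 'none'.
Node E's children (from adjacency): (leaf)

Answer: none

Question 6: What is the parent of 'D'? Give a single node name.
Answer: H

Derivation:
Scan adjacency: D appears as child of H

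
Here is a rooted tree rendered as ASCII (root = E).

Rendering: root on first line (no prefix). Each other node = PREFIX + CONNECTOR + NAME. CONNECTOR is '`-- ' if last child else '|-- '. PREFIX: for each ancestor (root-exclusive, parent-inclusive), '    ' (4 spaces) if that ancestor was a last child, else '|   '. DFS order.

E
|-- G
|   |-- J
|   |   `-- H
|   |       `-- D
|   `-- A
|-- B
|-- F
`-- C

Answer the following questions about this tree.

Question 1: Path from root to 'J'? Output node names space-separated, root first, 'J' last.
Answer: E G J

Derivation:
Walk down from root: E -> G -> J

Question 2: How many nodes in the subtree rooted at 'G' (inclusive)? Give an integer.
Subtree rooted at G contains: A, D, G, H, J
Count = 5

Answer: 5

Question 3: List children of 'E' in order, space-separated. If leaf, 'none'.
Node E's children (from adjacency): G, B, F, C

Answer: G B F C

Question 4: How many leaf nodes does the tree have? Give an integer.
Answer: 5

Derivation:
Leaves (nodes with no children): A, B, C, D, F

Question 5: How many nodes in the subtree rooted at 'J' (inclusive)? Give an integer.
Subtree rooted at J contains: D, H, J
Count = 3

Answer: 3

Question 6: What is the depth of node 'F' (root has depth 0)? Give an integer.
Answer: 1

Derivation:
Path from root to F: E -> F
Depth = number of edges = 1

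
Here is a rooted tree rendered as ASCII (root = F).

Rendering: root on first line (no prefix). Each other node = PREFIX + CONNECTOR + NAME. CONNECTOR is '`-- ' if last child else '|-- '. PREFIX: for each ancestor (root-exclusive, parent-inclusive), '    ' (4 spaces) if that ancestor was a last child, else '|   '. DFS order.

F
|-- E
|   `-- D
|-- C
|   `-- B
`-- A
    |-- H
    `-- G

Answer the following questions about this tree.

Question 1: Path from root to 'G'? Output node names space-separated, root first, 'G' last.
Walk down from root: F -> A -> G

Answer: F A G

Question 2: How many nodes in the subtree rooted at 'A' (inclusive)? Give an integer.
Answer: 3

Derivation:
Subtree rooted at A contains: A, G, H
Count = 3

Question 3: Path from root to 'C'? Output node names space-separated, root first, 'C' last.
Answer: F C

Derivation:
Walk down from root: F -> C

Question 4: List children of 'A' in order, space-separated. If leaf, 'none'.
Answer: H G

Derivation:
Node A's children (from adjacency): H, G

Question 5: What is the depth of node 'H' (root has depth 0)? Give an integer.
Answer: 2

Derivation:
Path from root to H: F -> A -> H
Depth = number of edges = 2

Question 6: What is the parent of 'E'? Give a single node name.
Scan adjacency: E appears as child of F

Answer: F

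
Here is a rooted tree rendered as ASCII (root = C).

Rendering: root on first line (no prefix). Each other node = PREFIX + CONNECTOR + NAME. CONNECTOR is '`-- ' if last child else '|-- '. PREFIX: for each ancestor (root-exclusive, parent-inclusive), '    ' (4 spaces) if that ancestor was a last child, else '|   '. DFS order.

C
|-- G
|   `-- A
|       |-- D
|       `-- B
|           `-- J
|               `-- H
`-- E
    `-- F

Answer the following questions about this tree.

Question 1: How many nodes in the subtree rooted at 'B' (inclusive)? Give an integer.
Subtree rooted at B contains: B, H, J
Count = 3

Answer: 3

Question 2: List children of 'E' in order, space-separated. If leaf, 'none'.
Answer: F

Derivation:
Node E's children (from adjacency): F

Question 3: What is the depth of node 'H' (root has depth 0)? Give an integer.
Path from root to H: C -> G -> A -> B -> J -> H
Depth = number of edges = 5

Answer: 5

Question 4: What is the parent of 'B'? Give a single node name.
Scan adjacency: B appears as child of A

Answer: A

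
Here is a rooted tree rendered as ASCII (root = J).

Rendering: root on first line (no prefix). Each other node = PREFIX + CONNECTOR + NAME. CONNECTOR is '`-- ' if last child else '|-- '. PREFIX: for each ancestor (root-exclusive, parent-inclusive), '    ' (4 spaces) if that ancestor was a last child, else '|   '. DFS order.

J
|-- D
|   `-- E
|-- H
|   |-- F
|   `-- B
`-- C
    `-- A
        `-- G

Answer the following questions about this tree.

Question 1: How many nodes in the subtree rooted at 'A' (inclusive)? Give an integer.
Subtree rooted at A contains: A, G
Count = 2

Answer: 2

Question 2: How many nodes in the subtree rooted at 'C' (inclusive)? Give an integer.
Answer: 3

Derivation:
Subtree rooted at C contains: A, C, G
Count = 3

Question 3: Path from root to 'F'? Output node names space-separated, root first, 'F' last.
Answer: J H F

Derivation:
Walk down from root: J -> H -> F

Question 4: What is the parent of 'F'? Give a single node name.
Scan adjacency: F appears as child of H

Answer: H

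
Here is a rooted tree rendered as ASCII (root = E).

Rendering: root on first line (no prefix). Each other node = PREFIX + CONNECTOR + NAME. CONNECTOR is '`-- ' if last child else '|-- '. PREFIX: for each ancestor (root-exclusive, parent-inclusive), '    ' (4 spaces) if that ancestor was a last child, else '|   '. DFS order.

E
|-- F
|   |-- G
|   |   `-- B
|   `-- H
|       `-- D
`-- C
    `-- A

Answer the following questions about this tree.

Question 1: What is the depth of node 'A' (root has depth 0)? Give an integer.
Path from root to A: E -> C -> A
Depth = number of edges = 2

Answer: 2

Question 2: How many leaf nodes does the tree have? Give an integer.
Leaves (nodes with no children): A, B, D

Answer: 3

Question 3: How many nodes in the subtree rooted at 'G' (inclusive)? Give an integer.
Answer: 2

Derivation:
Subtree rooted at G contains: B, G
Count = 2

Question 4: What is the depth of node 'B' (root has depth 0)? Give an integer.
Answer: 3

Derivation:
Path from root to B: E -> F -> G -> B
Depth = number of edges = 3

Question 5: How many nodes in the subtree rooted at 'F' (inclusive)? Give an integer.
Subtree rooted at F contains: B, D, F, G, H
Count = 5

Answer: 5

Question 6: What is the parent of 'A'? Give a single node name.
Answer: C

Derivation:
Scan adjacency: A appears as child of C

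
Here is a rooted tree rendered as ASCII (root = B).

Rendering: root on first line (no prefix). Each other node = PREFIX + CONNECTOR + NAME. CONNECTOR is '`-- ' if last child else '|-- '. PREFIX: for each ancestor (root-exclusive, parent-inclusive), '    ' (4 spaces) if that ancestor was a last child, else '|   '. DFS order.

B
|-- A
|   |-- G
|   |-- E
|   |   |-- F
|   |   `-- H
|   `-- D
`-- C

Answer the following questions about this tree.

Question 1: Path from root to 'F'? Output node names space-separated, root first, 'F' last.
Answer: B A E F

Derivation:
Walk down from root: B -> A -> E -> F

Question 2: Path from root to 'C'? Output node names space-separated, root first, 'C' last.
Walk down from root: B -> C

Answer: B C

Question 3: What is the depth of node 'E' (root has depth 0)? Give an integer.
Answer: 2

Derivation:
Path from root to E: B -> A -> E
Depth = number of edges = 2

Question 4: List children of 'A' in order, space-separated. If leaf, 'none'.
Answer: G E D

Derivation:
Node A's children (from adjacency): G, E, D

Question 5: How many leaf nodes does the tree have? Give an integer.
Answer: 5

Derivation:
Leaves (nodes with no children): C, D, F, G, H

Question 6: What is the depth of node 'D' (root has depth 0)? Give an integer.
Path from root to D: B -> A -> D
Depth = number of edges = 2

Answer: 2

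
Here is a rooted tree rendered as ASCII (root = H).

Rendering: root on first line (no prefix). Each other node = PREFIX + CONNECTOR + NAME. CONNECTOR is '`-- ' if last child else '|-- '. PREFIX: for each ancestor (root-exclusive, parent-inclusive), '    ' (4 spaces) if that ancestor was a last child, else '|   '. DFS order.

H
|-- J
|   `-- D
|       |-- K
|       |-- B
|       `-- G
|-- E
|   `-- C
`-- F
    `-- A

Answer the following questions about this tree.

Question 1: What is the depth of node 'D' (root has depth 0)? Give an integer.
Path from root to D: H -> J -> D
Depth = number of edges = 2

Answer: 2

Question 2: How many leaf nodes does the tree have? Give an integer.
Leaves (nodes with no children): A, B, C, G, K

Answer: 5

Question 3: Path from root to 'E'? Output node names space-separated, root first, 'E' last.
Walk down from root: H -> E

Answer: H E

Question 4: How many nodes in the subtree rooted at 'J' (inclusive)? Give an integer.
Answer: 5

Derivation:
Subtree rooted at J contains: B, D, G, J, K
Count = 5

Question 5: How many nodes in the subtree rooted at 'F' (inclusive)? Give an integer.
Subtree rooted at F contains: A, F
Count = 2

Answer: 2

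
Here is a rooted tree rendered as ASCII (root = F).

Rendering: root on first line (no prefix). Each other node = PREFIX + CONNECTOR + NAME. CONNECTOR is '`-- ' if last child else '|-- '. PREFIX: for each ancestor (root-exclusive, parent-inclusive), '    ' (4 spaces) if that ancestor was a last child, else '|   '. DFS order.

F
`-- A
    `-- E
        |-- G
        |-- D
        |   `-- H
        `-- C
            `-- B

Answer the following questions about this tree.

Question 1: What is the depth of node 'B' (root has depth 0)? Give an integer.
Answer: 4

Derivation:
Path from root to B: F -> A -> E -> C -> B
Depth = number of edges = 4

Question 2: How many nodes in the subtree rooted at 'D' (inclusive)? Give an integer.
Subtree rooted at D contains: D, H
Count = 2

Answer: 2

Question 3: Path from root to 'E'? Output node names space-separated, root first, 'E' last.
Answer: F A E

Derivation:
Walk down from root: F -> A -> E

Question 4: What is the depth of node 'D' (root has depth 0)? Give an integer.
Answer: 3

Derivation:
Path from root to D: F -> A -> E -> D
Depth = number of edges = 3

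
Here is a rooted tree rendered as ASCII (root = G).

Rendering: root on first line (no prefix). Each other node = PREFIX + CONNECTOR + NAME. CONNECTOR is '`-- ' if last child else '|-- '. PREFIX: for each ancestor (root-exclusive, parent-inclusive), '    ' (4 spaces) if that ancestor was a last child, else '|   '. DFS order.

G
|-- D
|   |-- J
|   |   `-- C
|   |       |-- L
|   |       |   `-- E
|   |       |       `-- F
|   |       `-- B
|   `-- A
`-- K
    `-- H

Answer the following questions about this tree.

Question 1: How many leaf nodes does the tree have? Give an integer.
Answer: 4

Derivation:
Leaves (nodes with no children): A, B, F, H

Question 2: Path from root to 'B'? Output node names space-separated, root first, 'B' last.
Walk down from root: G -> D -> J -> C -> B

Answer: G D J C B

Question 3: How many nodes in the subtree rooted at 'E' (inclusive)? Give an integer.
Subtree rooted at E contains: E, F
Count = 2

Answer: 2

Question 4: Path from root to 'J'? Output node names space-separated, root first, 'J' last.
Walk down from root: G -> D -> J

Answer: G D J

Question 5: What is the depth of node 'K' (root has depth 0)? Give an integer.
Answer: 1

Derivation:
Path from root to K: G -> K
Depth = number of edges = 1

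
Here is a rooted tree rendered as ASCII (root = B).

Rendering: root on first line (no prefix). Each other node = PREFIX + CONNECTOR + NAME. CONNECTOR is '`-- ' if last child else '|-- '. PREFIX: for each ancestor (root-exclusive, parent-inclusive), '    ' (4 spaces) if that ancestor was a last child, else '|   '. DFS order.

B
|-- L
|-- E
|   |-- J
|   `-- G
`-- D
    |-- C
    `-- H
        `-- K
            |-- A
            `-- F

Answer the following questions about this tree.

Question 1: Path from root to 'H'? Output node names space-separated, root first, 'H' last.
Answer: B D H

Derivation:
Walk down from root: B -> D -> H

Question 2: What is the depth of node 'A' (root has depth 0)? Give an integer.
Answer: 4

Derivation:
Path from root to A: B -> D -> H -> K -> A
Depth = number of edges = 4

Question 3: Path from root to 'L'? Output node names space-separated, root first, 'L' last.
Answer: B L

Derivation:
Walk down from root: B -> L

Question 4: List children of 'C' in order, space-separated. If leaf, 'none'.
Answer: none

Derivation:
Node C's children (from adjacency): (leaf)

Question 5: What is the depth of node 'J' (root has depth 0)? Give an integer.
Answer: 2

Derivation:
Path from root to J: B -> E -> J
Depth = number of edges = 2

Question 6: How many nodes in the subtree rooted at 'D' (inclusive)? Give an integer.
Answer: 6

Derivation:
Subtree rooted at D contains: A, C, D, F, H, K
Count = 6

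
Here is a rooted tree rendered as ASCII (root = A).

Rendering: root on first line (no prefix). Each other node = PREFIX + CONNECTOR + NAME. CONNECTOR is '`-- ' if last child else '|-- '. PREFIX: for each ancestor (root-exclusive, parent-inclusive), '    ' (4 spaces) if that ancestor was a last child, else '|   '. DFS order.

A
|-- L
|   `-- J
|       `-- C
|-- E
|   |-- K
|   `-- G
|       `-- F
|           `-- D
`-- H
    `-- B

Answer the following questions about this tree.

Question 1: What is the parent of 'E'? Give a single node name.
Scan adjacency: E appears as child of A

Answer: A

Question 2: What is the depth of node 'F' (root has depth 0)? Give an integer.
Answer: 3

Derivation:
Path from root to F: A -> E -> G -> F
Depth = number of edges = 3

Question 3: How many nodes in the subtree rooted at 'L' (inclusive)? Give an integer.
Subtree rooted at L contains: C, J, L
Count = 3

Answer: 3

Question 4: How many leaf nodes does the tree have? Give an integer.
Leaves (nodes with no children): B, C, D, K

Answer: 4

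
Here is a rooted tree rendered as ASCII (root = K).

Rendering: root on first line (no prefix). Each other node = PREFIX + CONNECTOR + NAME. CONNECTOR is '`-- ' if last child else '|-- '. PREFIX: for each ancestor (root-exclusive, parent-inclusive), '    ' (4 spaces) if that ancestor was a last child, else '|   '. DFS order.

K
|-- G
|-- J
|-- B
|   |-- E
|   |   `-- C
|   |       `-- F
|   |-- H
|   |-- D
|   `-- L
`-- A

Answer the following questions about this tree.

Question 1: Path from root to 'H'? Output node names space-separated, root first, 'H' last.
Walk down from root: K -> B -> H

Answer: K B H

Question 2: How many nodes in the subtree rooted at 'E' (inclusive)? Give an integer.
Answer: 3

Derivation:
Subtree rooted at E contains: C, E, F
Count = 3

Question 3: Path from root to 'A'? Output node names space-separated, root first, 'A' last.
Answer: K A

Derivation:
Walk down from root: K -> A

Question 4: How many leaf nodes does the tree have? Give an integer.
Answer: 7

Derivation:
Leaves (nodes with no children): A, D, F, G, H, J, L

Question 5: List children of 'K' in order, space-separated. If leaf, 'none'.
Node K's children (from adjacency): G, J, B, A

Answer: G J B A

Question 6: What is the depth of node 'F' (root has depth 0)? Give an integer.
Answer: 4

Derivation:
Path from root to F: K -> B -> E -> C -> F
Depth = number of edges = 4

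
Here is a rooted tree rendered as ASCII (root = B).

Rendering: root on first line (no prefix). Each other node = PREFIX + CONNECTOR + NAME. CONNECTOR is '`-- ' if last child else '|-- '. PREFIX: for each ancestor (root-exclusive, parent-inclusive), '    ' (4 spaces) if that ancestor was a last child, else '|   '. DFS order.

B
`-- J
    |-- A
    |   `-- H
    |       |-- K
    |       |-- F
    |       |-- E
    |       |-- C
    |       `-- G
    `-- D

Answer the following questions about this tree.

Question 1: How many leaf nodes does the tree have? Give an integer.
Answer: 6

Derivation:
Leaves (nodes with no children): C, D, E, F, G, K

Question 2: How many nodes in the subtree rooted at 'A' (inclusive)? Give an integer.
Answer: 7

Derivation:
Subtree rooted at A contains: A, C, E, F, G, H, K
Count = 7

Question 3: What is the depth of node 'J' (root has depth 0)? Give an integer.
Path from root to J: B -> J
Depth = number of edges = 1

Answer: 1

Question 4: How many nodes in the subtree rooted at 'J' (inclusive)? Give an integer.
Subtree rooted at J contains: A, C, D, E, F, G, H, J, K
Count = 9

Answer: 9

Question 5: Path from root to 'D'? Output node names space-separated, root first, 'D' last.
Walk down from root: B -> J -> D

Answer: B J D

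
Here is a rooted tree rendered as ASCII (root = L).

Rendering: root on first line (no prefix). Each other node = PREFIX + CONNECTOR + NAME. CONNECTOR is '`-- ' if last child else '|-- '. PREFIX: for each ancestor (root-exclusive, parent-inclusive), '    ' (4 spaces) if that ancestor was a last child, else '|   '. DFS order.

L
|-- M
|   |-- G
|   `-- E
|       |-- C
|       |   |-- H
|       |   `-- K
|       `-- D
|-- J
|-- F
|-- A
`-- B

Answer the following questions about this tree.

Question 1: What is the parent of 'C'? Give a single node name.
Scan adjacency: C appears as child of E

Answer: E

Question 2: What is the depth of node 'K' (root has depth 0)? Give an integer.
Answer: 4

Derivation:
Path from root to K: L -> M -> E -> C -> K
Depth = number of edges = 4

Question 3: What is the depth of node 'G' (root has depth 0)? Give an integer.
Answer: 2

Derivation:
Path from root to G: L -> M -> G
Depth = number of edges = 2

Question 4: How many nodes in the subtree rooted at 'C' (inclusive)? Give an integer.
Answer: 3

Derivation:
Subtree rooted at C contains: C, H, K
Count = 3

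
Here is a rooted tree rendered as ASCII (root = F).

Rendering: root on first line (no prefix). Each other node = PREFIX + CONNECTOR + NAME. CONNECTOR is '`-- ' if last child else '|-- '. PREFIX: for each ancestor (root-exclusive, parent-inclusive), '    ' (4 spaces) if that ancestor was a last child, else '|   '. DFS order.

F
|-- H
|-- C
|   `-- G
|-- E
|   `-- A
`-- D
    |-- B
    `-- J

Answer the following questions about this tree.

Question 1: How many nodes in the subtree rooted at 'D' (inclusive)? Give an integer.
Answer: 3

Derivation:
Subtree rooted at D contains: B, D, J
Count = 3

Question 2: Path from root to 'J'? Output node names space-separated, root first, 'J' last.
Answer: F D J

Derivation:
Walk down from root: F -> D -> J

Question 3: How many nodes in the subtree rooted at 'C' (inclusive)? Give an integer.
Subtree rooted at C contains: C, G
Count = 2

Answer: 2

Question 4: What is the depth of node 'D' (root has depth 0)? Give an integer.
Answer: 1

Derivation:
Path from root to D: F -> D
Depth = number of edges = 1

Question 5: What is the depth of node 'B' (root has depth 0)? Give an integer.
Path from root to B: F -> D -> B
Depth = number of edges = 2

Answer: 2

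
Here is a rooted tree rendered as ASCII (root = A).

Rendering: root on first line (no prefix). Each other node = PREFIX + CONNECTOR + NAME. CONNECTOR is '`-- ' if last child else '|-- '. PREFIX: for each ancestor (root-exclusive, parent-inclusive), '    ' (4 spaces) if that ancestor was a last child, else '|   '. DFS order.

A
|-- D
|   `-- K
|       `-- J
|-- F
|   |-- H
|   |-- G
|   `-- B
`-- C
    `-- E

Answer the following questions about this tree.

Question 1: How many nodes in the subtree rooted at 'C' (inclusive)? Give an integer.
Subtree rooted at C contains: C, E
Count = 2

Answer: 2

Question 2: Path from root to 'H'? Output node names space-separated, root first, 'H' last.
Answer: A F H

Derivation:
Walk down from root: A -> F -> H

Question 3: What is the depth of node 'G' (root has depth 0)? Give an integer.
Path from root to G: A -> F -> G
Depth = number of edges = 2

Answer: 2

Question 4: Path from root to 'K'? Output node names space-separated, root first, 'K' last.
Walk down from root: A -> D -> K

Answer: A D K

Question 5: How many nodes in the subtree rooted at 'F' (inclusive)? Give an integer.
Answer: 4

Derivation:
Subtree rooted at F contains: B, F, G, H
Count = 4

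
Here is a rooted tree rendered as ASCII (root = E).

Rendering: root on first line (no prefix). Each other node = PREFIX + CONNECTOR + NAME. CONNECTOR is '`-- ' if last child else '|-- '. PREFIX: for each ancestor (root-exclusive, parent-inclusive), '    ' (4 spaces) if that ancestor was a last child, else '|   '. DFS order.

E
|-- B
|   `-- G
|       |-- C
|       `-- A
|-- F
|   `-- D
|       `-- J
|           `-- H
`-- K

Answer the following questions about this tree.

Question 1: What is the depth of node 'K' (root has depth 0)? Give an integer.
Answer: 1

Derivation:
Path from root to K: E -> K
Depth = number of edges = 1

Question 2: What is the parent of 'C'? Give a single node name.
Scan adjacency: C appears as child of G

Answer: G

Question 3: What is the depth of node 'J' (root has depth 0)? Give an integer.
Path from root to J: E -> F -> D -> J
Depth = number of edges = 3

Answer: 3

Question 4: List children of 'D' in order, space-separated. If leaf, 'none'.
Answer: J

Derivation:
Node D's children (from adjacency): J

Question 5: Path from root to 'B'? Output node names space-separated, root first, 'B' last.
Answer: E B

Derivation:
Walk down from root: E -> B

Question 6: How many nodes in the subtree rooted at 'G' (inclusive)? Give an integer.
Subtree rooted at G contains: A, C, G
Count = 3

Answer: 3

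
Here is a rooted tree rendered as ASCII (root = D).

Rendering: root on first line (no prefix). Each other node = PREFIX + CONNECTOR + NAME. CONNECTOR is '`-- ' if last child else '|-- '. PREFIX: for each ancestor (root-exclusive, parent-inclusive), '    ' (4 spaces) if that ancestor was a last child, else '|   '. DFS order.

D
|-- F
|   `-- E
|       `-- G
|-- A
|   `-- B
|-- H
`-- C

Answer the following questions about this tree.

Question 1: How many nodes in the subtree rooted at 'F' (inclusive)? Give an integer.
Answer: 3

Derivation:
Subtree rooted at F contains: E, F, G
Count = 3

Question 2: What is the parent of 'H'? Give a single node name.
Answer: D

Derivation:
Scan adjacency: H appears as child of D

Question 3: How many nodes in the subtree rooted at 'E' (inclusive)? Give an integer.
Subtree rooted at E contains: E, G
Count = 2

Answer: 2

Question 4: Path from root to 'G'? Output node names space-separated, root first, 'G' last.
Answer: D F E G

Derivation:
Walk down from root: D -> F -> E -> G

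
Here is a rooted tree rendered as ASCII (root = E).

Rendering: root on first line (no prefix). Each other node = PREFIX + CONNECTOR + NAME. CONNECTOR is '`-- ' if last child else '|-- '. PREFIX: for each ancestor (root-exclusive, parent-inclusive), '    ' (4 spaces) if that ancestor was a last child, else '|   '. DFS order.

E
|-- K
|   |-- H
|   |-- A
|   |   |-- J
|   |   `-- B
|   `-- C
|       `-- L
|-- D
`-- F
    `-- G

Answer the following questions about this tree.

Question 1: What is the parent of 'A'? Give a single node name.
Answer: K

Derivation:
Scan adjacency: A appears as child of K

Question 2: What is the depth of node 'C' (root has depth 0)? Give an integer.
Path from root to C: E -> K -> C
Depth = number of edges = 2

Answer: 2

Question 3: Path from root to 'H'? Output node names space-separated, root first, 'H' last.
Walk down from root: E -> K -> H

Answer: E K H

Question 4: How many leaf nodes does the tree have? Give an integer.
Leaves (nodes with no children): B, D, G, H, J, L

Answer: 6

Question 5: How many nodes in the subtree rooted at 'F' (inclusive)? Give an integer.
Subtree rooted at F contains: F, G
Count = 2

Answer: 2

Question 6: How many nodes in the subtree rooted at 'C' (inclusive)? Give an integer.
Subtree rooted at C contains: C, L
Count = 2

Answer: 2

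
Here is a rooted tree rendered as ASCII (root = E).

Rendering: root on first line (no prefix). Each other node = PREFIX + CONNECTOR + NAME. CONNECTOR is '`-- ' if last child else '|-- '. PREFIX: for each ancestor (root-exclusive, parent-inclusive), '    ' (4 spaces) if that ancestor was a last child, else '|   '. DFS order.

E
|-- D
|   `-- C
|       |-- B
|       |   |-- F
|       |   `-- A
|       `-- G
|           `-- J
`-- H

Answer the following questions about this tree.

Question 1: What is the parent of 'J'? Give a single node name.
Answer: G

Derivation:
Scan adjacency: J appears as child of G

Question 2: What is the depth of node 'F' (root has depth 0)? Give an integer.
Answer: 4

Derivation:
Path from root to F: E -> D -> C -> B -> F
Depth = number of edges = 4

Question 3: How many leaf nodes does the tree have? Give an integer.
Answer: 4

Derivation:
Leaves (nodes with no children): A, F, H, J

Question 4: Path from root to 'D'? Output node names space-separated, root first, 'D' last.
Walk down from root: E -> D

Answer: E D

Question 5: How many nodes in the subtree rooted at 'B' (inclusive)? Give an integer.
Answer: 3

Derivation:
Subtree rooted at B contains: A, B, F
Count = 3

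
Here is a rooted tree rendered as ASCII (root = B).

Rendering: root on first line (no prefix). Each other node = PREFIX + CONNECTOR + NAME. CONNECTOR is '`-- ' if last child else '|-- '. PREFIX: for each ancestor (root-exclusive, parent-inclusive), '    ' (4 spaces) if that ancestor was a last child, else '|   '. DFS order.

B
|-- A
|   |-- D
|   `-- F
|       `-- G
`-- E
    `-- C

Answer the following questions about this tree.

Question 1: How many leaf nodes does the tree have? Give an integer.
Answer: 3

Derivation:
Leaves (nodes with no children): C, D, G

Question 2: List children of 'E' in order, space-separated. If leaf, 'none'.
Answer: C

Derivation:
Node E's children (from adjacency): C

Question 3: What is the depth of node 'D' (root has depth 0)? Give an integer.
Path from root to D: B -> A -> D
Depth = number of edges = 2

Answer: 2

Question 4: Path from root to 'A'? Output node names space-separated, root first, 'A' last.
Answer: B A

Derivation:
Walk down from root: B -> A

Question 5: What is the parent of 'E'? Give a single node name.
Scan adjacency: E appears as child of B

Answer: B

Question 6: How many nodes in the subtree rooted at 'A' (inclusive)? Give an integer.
Answer: 4

Derivation:
Subtree rooted at A contains: A, D, F, G
Count = 4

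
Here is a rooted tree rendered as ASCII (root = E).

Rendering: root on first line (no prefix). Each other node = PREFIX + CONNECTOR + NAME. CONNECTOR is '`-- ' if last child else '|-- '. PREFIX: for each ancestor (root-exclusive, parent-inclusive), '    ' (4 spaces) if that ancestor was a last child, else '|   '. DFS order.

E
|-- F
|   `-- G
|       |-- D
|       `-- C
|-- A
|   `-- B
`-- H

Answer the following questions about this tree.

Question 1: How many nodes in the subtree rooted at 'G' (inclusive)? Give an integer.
Answer: 3

Derivation:
Subtree rooted at G contains: C, D, G
Count = 3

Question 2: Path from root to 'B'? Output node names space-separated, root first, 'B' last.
Walk down from root: E -> A -> B

Answer: E A B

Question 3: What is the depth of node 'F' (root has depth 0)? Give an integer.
Answer: 1

Derivation:
Path from root to F: E -> F
Depth = number of edges = 1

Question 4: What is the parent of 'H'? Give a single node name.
Scan adjacency: H appears as child of E

Answer: E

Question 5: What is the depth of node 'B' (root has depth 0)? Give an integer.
Answer: 2

Derivation:
Path from root to B: E -> A -> B
Depth = number of edges = 2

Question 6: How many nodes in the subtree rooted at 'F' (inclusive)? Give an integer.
Answer: 4

Derivation:
Subtree rooted at F contains: C, D, F, G
Count = 4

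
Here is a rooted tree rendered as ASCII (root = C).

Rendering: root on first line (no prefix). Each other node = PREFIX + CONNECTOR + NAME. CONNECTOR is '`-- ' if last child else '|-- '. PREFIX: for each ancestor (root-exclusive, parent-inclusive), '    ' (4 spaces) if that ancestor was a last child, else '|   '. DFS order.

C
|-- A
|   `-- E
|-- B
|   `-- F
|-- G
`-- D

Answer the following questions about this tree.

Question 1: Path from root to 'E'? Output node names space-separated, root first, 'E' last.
Answer: C A E

Derivation:
Walk down from root: C -> A -> E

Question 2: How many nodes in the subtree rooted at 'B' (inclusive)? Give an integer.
Subtree rooted at B contains: B, F
Count = 2

Answer: 2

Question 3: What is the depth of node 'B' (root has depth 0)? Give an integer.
Path from root to B: C -> B
Depth = number of edges = 1

Answer: 1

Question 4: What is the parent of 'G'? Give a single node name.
Scan adjacency: G appears as child of C

Answer: C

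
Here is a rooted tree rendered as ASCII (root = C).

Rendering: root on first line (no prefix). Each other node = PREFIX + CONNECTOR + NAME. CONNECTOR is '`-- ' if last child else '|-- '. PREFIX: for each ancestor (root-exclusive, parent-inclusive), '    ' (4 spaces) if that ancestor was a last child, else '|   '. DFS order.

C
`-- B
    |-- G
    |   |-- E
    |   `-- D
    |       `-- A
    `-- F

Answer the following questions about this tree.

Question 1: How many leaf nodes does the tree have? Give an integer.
Leaves (nodes with no children): A, E, F

Answer: 3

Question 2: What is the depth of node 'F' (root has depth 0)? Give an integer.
Answer: 2

Derivation:
Path from root to F: C -> B -> F
Depth = number of edges = 2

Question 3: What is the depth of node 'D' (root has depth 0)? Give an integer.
Answer: 3

Derivation:
Path from root to D: C -> B -> G -> D
Depth = number of edges = 3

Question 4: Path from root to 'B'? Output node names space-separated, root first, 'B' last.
Answer: C B

Derivation:
Walk down from root: C -> B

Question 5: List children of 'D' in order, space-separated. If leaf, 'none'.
Node D's children (from adjacency): A

Answer: A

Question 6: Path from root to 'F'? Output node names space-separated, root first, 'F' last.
Answer: C B F

Derivation:
Walk down from root: C -> B -> F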